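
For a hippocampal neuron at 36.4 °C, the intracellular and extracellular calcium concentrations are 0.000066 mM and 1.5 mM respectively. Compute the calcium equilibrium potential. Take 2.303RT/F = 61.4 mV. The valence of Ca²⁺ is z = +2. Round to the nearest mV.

134 mV

E = (61.4/z) · log₁₀([Ca²⁺]_out/[Ca²⁺]_in) with z = +2.
= (61.4/2) · log₁₀(1.5/0.000066) = 30.70 · log₁₀(2.273e+04)
= 30.70 · (4.3565) = 133.75 mV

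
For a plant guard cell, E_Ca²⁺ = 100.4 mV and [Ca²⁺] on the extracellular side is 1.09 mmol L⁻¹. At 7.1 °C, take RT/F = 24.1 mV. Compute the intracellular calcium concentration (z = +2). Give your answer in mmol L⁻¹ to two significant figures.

Nernst: E = (24.1/2) · ln([out]/[in]), so ln([out]/[in]) = 100.4 × 2 / 24.1 = 8.3320.
[out]/[in] = e^(8.3320) = 4155.
[in] = 1.09 / 4155 = 0.0002624 mmol L⁻¹.

0.00026 mmol L⁻¹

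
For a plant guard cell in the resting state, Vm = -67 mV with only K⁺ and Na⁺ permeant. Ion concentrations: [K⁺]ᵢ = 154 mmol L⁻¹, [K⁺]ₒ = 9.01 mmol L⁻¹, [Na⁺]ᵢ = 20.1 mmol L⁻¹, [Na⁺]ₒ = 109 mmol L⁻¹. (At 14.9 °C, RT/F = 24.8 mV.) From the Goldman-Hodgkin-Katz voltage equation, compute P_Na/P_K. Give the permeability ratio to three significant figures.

0.0123

Let α = P_Na/P_K. GHK: Vm = 24.8·ln[(Kₒ + α·Naₒ)/(Kᵢ + α·Naᵢ)].
e^(Vm/24.8) = e^(-67.0/24.8) = 0.067097
So 0.067097·(Kᵢ + α·Naᵢ) = Kₒ + α·Naₒ → α = (0.067097·154.0 − 9.01) / (109.0 − 0.067097·20.1)
α = (10.33 − 9.01) / (109.0 − 1.349) = 1.323/107.7 = 0.01229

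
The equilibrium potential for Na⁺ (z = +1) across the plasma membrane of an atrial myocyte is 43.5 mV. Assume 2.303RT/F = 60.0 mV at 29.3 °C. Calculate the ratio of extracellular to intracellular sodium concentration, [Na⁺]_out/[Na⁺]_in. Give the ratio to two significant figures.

5.3

log₁₀([out]/[in]) = E·z/(60.0) = 43.5 × 1 / 60.0 = 0.7250
[out]/[in] = 10^(0.7250) = 5.309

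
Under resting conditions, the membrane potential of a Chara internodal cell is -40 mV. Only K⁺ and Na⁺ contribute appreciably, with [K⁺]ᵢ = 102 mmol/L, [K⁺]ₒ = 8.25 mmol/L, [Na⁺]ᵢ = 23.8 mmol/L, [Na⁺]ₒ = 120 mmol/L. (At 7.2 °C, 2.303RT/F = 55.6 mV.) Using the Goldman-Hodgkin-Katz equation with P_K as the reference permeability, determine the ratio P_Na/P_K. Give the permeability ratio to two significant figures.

0.097

Let α = P_Na/P_K. GHK: Vm = 55.6·log₁₀[(Kₒ + α·Naₒ)/(Kᵢ + α·Naᵢ)].
10^(Vm/55.6) = 10^(-40.0/55.6) = 0.1908
So 0.1908·(Kᵢ + α·Naᵢ) = Kₒ + α·Naₒ → α = (0.1908·102.0 − 8.25) / (120.0 − 0.1908·23.8)
α = (19.46 − 8.25) / (120.0 − 4.541) = 11.21/115.5 = 0.0971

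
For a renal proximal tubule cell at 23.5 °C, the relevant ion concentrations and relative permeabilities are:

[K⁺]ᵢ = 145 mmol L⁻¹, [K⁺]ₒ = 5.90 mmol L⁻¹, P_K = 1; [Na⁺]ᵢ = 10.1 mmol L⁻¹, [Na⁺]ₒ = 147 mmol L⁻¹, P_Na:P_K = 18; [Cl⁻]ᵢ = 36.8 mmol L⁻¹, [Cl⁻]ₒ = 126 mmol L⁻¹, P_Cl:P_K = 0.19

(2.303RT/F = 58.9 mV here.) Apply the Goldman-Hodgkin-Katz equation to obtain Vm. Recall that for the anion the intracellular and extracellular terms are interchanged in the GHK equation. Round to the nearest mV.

52 mV

Vm = 58.9 · log₁₀[(Σ P·[cation]ₒ + Σ P·[anion]ᵢ) / (Σ P·[cation]ᵢ + Σ P·[anion]ₒ)]
Numerator = 1×5.90 + 18×147 + 0.19×36.8 = 2659
Denominator = 1×145 + 18×10.1 + 0.19×126 = 350.7
Vm = 58.9 · log₁₀(7.5808) = 58.9 × (0.8797) = 51.82 mV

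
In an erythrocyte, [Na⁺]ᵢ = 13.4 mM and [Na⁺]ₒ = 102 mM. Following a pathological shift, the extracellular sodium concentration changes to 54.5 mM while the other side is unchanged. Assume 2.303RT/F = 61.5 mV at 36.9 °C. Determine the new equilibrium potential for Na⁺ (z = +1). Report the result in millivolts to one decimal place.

After the shift: [Na⁺]_out = 54.5, [Na⁺]_in = 13.4 mM.
E_new = (61.5/1)·log₁₀(54.5/13.4) = 61.50 · (0.6093) = 37.47 mV

37.5 mV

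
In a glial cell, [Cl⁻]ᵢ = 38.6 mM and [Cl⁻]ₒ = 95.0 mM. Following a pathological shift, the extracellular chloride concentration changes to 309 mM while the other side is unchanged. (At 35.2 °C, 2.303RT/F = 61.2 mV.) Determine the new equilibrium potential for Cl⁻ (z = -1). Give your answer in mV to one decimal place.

-55.3 mV

After the shift: [Cl⁻]_out = 309, [Cl⁻]_in = 38.6 mM.
E_new = (61.2/-1)·log₁₀(309/38.6) = -61.20 · (0.9034) = -55.29 mV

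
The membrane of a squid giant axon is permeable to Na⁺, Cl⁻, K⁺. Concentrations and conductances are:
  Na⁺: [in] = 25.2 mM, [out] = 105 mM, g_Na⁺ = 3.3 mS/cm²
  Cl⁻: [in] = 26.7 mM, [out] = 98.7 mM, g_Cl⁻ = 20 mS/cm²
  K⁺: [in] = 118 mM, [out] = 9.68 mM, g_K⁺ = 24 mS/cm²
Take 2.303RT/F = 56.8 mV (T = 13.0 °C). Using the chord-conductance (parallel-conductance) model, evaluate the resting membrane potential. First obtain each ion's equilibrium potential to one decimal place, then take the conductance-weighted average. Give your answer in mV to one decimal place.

E_Na⁺ = (56.8/1)·log₁₀(105/25.2) = 35.2 mV
E_Cl⁻ = (56.8/-1)·log₁₀(98.7/26.7) = -32.3 mV
E_K⁺ = (56.8/1)·log₁₀(9.68/118) = -61.7 mV
Vm = (Σ gᵢEᵢ)/(Σ gᵢ) = (3.3·35.2 + 20·-32.3 + 24·-61.7) / (3.3 + 20 + 24)
= -2010.64 / 47.3 = -42.51 mV

-42.5 mV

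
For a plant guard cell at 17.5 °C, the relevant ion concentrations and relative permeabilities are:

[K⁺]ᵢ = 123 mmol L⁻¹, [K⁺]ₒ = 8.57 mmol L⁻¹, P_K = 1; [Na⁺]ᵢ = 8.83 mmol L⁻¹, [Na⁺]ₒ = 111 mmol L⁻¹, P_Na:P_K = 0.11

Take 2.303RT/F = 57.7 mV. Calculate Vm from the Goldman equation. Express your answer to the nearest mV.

Vm = 57.7 · log₁₀[(Σ P·[cation]ₒ + Σ P·[anion]ᵢ) / (Σ P·[cation]ᵢ + Σ P·[anion]ₒ)]
Numerator = 1×8.57 + 0.11×111 = 20.78
Denominator = 1×123 + 0.11×8.83 = 124
Vm = 57.7 · log₁₀(0.16762) = 57.7 × (-0.7757) = -44.76 mV

-45 mV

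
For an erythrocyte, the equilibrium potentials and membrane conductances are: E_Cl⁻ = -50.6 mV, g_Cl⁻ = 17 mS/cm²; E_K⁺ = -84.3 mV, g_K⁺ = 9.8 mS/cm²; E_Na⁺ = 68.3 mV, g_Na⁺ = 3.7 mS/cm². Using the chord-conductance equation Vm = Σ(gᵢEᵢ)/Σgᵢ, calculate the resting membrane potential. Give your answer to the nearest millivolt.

-47 mV

Σ gᵢEᵢ = 17·(-50.6) + 9.8·(-84.3) + 3.7·(68.3) = -1433.63
Σ gᵢ = 17 + 9.8 + 3.7 = 30.5
Vm = -1433.63 / 30.5 = -47.00 mV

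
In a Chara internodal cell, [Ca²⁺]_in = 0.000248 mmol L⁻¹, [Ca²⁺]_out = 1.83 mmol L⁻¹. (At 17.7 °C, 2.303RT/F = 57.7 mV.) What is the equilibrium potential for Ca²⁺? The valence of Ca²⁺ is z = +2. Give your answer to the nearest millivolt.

112 mV

E = (57.7/z) · log₁₀([Ca²⁺]_out/[Ca²⁺]_in) with z = +2.
= (57.7/2) · log₁₀(1.83/0.000248) = 28.85 · log₁₀(7379)
= 28.85 · (3.8680) = 111.59 mV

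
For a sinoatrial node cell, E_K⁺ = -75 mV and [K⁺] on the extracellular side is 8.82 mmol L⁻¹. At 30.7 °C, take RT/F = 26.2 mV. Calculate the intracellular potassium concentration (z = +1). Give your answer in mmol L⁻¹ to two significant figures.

Nernst: E = (26.2/1) · ln([out]/[in]), so ln([out]/[in]) = -75.0 × 1 / 26.2 = -2.8626.
[out]/[in] = e^(-2.8626) = 0.05712.
[in] = 8.82 / 0.05712 = 154.4 mmol L⁻¹.

150 mmol L⁻¹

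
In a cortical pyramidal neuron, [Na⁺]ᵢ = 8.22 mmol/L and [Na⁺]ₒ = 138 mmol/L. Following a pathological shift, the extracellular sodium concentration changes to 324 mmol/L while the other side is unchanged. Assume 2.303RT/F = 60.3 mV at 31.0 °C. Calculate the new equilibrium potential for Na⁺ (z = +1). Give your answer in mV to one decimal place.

96.2 mV

After the shift: [Na⁺]_out = 324, [Na⁺]_in = 8.22 mmol/L.
E_new = (60.3/1)·log₁₀(324/8.22) = 60.30 · (1.5957) = 96.22 mV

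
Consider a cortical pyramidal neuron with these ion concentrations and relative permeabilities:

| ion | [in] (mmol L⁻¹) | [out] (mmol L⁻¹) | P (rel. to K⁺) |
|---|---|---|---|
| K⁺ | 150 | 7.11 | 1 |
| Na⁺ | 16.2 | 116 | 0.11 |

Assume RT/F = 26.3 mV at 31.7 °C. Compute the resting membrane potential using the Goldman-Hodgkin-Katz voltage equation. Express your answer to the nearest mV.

-53 mV

Vm = 26.3 · ln[(Σ P·[cation]ₒ + Σ P·[anion]ᵢ) / (Σ P·[cation]ᵢ + Σ P·[anion]ₒ)]
Numerator = 1×7.11 + 0.11×116 = 19.87
Denominator = 1×150 + 0.11×16.2 = 151.8
Vm = 26.3 · ln(0.13091) = 26.3 × (-2.0332) = -53.47 mV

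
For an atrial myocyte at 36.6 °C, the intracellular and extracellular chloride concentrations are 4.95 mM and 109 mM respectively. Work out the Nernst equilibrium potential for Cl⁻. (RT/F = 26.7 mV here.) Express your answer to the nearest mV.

E = (26.7/z) · ln([Cl⁻]_out/[Cl⁻]_in) with z = -1.
For an anion, dividing by z = -1 reverses the sign.
= (26.7/-1) · ln(109/4.95) = -26.70 · ln(22.02)
= -26.70 · (3.0920) = -82.56 mV

-83 mV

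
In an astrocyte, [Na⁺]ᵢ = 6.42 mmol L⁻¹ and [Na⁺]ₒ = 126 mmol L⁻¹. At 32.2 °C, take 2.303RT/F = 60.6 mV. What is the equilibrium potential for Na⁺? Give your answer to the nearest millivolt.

E = (60.6/z) · log₁₀([Na⁺]_out/[Na⁺]_in) with z = +1.
= (60.6/1) · log₁₀(126/6.42) = 60.60 · log₁₀(19.63)
= 60.60 · (1.2928) = 78.35 mV

78 mV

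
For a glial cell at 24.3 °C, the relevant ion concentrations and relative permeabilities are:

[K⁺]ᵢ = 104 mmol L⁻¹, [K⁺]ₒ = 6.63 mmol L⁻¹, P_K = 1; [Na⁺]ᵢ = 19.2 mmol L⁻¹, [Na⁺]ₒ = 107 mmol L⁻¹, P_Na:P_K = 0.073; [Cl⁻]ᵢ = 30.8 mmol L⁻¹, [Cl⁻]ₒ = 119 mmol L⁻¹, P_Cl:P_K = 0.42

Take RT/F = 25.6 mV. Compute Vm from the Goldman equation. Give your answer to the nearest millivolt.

-44 mV

Vm = 25.6 · ln[(Σ P·[cation]ₒ + Σ P·[anion]ᵢ) / (Σ P·[cation]ᵢ + Σ P·[anion]ₒ)]
Numerator = 1×6.63 + 0.073×107 + 0.42×30.8 = 27.38
Denominator = 1×104 + 0.073×19.2 + 0.42×119 = 155.4
Vm = 25.6 · ln(0.17619) = 25.6 × (-1.7362) = -44.45 mV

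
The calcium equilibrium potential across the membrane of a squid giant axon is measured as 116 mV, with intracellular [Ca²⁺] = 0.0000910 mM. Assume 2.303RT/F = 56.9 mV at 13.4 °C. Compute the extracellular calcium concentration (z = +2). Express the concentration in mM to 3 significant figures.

Nernst: E = (56.9/2) · log₁₀([out]/[in]), so log₁₀([out]/[in]) = 116.0 × 2 / 56.9 = 4.0773.
[out]/[in] = 10^(4.0773) = 1.195e+04.
[out] = 1.195e+04 × 0.0000910 = 1.087 mM.

1.09 mM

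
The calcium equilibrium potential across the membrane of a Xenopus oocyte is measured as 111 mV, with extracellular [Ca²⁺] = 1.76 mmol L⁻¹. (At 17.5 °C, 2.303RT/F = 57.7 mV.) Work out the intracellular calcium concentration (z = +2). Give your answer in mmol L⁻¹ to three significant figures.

0.000250 mmol L⁻¹

Nernst: E = (57.7/2) · log₁₀([out]/[in]), so log₁₀([out]/[in]) = 111.0 × 2 / 57.7 = 3.8475.
[out]/[in] = 10^(3.8475) = 7039.
[in] = 1.76 / 7039 = 0.00025 mmol L⁻¹.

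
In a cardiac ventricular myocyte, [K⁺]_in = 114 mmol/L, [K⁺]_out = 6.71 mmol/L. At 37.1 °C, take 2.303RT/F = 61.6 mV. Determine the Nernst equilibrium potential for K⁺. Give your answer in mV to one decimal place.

-75.8 mV

E = (61.6/z) · log₁₀([K⁺]_out/[K⁺]_in) with z = +1.
= (61.6/1) · log₁₀(6.71/114) = 61.60 · log₁₀(0.05886)
= 61.60 · (-1.2302) = -75.78 mV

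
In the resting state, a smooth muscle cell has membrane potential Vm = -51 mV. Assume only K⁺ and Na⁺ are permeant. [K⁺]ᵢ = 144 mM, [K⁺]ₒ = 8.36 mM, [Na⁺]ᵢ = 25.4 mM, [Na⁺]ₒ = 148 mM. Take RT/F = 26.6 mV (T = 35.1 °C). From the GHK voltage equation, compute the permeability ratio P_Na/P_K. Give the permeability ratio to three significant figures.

0.0888

Let α = P_Na/P_K. GHK: Vm = 26.6·ln[(Kₒ + α·Naₒ)/(Kᵢ + α·Naᵢ)].
e^(Vm/26.6) = e^(-51.0/26.6) = 0.147
So 0.147·(Kᵢ + α·Naᵢ) = Kₒ + α·Naₒ → α = (0.147·144.0 − 8.36) / (148.0 − 0.147·25.4)
α = (21.17 − 8.36) / (148.0 − 3.734) = 12.81/144.3 = 0.08878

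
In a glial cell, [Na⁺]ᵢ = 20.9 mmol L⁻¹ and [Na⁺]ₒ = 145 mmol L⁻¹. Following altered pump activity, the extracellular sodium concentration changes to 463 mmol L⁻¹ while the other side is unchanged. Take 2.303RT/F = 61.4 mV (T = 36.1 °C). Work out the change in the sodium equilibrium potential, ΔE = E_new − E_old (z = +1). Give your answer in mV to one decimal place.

31.0 mV

E_old = (61.4/1)·log₁₀(145/20.9) = 51.65 mV
E_new = (61.4/1)·log₁₀(463/20.9) = 82.61 mV
ΔE = 82.61 − (51.65) = 30.96 mV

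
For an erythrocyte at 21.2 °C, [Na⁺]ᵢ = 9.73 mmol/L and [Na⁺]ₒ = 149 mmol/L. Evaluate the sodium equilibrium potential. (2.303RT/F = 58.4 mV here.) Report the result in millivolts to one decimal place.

E = (58.4/z) · log₁₀([Na⁺]_out/[Na⁺]_in) with z = +1.
= (58.4/1) · log₁₀(149/9.73) = 58.40 · log₁₀(15.31)
= 58.40 · (1.1851) = 69.21 mV

69.2 mV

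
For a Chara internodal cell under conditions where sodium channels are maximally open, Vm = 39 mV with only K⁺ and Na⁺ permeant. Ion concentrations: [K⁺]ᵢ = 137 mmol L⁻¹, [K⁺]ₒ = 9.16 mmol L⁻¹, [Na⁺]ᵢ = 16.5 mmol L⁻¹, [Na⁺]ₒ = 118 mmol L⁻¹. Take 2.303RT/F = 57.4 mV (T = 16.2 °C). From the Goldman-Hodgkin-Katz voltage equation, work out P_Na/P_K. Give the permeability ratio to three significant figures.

Let α = P_Na/P_K. GHK: Vm = 57.4·log₁₀[(Kₒ + α·Naₒ)/(Kᵢ + α·Naᵢ)].
10^(Vm/57.4) = 10^(39.0/57.4) = 4.7802
So 4.7802·(Kᵢ + α·Naᵢ) = Kₒ + α·Naₒ → α = (4.7802·137.0 − 9.16) / (118.0 − 4.7802·16.5)
α = (654.9 − 9.16) / (118.0 − 78.87) = 645.7/39.13 = 16.5

16.5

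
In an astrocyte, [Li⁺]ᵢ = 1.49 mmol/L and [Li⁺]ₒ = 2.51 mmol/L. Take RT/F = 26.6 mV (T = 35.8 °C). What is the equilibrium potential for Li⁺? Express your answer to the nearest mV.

E = (26.6/z) · ln([Li⁺]_out/[Li⁺]_in) with z = +1.
= (26.6/1) · ln(2.51/1.49) = 26.60 · ln(1.685)
= 26.60 · (0.5215) = 13.87 mV

14 mV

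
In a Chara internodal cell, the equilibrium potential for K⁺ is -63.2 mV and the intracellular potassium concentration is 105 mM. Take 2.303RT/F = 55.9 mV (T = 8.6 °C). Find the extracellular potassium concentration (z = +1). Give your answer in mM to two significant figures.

7.8 mM

Nernst: E = (55.9/1) · log₁₀([out]/[in]), so log₁₀([out]/[in]) = -63.2 × 1 / 55.9 = -1.1306.
[out]/[in] = 10^(-1.1306) = 0.07403.
[out] = 0.07403 × 105 = 7.773 mM.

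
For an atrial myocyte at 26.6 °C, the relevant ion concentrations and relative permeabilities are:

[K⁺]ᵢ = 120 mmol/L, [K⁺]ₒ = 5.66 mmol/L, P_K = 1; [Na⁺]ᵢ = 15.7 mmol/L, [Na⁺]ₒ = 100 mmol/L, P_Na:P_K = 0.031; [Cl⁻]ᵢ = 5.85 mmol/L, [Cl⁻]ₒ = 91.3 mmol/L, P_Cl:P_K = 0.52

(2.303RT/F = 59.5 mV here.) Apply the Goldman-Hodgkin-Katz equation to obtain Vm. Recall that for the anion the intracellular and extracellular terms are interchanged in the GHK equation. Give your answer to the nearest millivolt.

-69 mV

Vm = 59.5 · log₁₀[(Σ P·[cation]ₒ + Σ P·[anion]ᵢ) / (Σ P·[cation]ᵢ + Σ P·[anion]ₒ)]
Numerator = 1×5.66 + 0.031×100 + 0.52×5.85 = 11.8
Denominator = 1×120 + 0.031×15.7 + 0.52×91.3 = 168
Vm = 59.5 · log₁₀(0.070266) = 59.5 × (-1.1533) = -68.62 mV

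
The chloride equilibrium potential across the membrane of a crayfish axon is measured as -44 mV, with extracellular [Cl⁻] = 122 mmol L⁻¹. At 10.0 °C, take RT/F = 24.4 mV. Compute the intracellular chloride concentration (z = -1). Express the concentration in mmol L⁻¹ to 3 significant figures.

20.1 mmol L⁻¹

Nernst: E = (24.4/-1) · ln([out]/[in]), so ln([out]/[in]) = -44.0 × -1 / 24.4 = 1.8033.
[out]/[in] = e^(1.8033) = 6.07.
[in] = 122 / 6.07 = 20.1 mmol L⁻¹.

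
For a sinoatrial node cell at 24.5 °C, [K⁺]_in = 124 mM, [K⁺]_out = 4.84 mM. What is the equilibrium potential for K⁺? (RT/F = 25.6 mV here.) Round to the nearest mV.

E = (25.6/z) · ln([K⁺]_out/[K⁺]_in) with z = +1.
= (25.6/1) · ln(4.84/124) = 25.60 · ln(0.03903)
= 25.60 · (-3.2434) = -83.03 mV

-83 mV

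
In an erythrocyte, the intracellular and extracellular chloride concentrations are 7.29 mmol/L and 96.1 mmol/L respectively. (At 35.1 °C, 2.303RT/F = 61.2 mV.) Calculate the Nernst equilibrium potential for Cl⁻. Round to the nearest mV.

E = (61.2/z) · log₁₀([Cl⁻]_out/[Cl⁻]_in) with z = -1.
For an anion, dividing by z = -1 reverses the sign.
= (61.2/-1) · log₁₀(96.1/7.29) = -61.20 · log₁₀(13.18)
= -61.20 · (1.1200) = -68.54 mV

-69 mV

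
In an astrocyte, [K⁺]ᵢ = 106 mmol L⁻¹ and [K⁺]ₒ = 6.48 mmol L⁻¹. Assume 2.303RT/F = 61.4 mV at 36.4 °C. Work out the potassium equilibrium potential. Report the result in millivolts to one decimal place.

-74.5 mV

E = (61.4/z) · log₁₀([K⁺]_out/[K⁺]_in) with z = +1.
= (61.4/1) · log₁₀(6.48/106) = 61.40 · log₁₀(0.06113)
= 61.40 · (-1.2137) = -74.52 mV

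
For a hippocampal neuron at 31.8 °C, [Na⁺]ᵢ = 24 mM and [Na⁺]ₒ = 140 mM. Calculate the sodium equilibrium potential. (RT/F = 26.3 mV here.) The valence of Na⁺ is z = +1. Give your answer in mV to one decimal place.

46.4 mV

E = (26.3/z) · ln([Na⁺]_out/[Na⁺]_in) with z = +1.
= (26.3/1) · ln(140/24) = 26.30 · ln(5.833)
= 26.30 · (1.7636) = 46.38 mV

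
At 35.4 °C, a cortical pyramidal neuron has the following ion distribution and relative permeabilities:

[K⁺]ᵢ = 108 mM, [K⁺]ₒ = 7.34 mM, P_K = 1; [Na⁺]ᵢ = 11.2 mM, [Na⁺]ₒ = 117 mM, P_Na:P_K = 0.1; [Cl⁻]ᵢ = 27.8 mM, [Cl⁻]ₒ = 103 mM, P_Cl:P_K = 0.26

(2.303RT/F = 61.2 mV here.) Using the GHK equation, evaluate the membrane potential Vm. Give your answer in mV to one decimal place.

-43.7 mV

Vm = 61.2 · log₁₀[(Σ P·[cation]ₒ + Σ P·[anion]ᵢ) / (Σ P·[cation]ᵢ + Σ P·[anion]ₒ)]
Numerator = 1×7.34 + 0.1×117 + 0.26×27.8 = 26.27
Denominator = 1×108 + 0.1×11.2 + 0.26×103 = 135.9
Vm = 61.2 · log₁₀(0.19329) = 61.2 × (-0.7138) = -43.68 mV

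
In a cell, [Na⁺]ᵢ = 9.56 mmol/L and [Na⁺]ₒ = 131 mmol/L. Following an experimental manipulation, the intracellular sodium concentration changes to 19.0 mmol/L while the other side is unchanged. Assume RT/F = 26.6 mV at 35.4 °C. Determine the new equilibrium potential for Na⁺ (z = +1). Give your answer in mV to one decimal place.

After the shift: [Na⁺]_out = 131, [Na⁺]_in = 19.0 mmol/L.
E_new = (26.6/1)·ln(131/19.0) = 26.60 · (1.9308) = 51.36 mV

51.4 mV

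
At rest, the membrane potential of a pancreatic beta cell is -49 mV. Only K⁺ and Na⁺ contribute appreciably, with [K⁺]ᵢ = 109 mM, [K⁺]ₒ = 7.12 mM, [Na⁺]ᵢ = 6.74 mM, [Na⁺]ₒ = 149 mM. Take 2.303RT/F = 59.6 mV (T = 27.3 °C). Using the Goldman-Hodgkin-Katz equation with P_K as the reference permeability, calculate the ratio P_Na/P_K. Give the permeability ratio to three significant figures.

0.0628

Let α = P_Na/P_K. GHK: Vm = 59.6·log₁₀[(Kₒ + α·Naₒ)/(Kᵢ + α·Naᵢ)].
10^(Vm/59.6) = 10^(-49.0/59.6) = 0.15061
So 0.15061·(Kᵢ + α·Naᵢ) = Kₒ + α·Naₒ → α = (0.15061·109.0 − 7.12) / (149.0 − 0.15061·6.74)
α = (16.42 − 7.12) / (149.0 − 1.015) = 9.296/148 = 0.06282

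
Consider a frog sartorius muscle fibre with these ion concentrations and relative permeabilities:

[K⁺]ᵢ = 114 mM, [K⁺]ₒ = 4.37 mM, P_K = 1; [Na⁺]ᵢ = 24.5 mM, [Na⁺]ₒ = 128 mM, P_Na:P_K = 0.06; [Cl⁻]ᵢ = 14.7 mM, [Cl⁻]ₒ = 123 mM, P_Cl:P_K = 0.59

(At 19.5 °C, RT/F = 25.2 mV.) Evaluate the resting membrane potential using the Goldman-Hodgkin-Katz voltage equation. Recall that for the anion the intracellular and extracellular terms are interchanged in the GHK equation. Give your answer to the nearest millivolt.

-56 mV

Vm = 25.2 · ln[(Σ P·[cation]ₒ + Σ P·[anion]ᵢ) / (Σ P·[cation]ᵢ + Σ P·[anion]ₒ)]
Numerator = 1×4.37 + 0.06×128 + 0.59×14.7 = 20.72
Denominator = 1×114 + 0.06×24.5 + 0.59×123 = 188
Vm = 25.2 · ln(0.11021) = 25.2 × (-2.2054) = -55.58 mV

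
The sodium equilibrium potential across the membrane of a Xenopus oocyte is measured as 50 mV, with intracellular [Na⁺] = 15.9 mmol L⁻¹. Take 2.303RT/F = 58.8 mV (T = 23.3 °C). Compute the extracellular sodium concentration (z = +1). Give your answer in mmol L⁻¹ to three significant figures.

113 mmol L⁻¹

Nernst: E = (58.8/1) · log₁₀([out]/[in]), so log₁₀([out]/[in]) = 50.0 × 1 / 58.8 = 0.8503.
[out]/[in] = 10^(0.8503) = 7.085.
[out] = 7.085 × 15.9 = 112.7 mmol L⁻¹.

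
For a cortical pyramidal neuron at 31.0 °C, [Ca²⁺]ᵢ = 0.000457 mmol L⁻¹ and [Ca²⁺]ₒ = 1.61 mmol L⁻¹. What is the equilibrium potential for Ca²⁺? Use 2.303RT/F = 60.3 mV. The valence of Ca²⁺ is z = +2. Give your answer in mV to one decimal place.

E = (60.3/z) · log₁₀([Ca²⁺]_out/[Ca²⁺]_in) with z = +2.
= (60.3/2) · log₁₀(1.61/0.000457) = 30.15 · log₁₀(3523)
= 30.15 · (3.5469) = 106.94 mV

106.9 mV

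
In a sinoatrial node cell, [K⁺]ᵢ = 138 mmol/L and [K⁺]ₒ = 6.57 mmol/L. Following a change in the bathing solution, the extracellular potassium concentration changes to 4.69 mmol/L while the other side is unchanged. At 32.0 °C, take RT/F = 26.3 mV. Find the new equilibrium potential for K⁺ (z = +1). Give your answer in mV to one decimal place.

-88.9 mV

After the shift: [K⁺]_out = 4.69, [K⁺]_in = 138 mmol/L.
E_new = (26.3/1)·ln(4.69/138) = 26.30 · (-3.3818) = -88.94 mV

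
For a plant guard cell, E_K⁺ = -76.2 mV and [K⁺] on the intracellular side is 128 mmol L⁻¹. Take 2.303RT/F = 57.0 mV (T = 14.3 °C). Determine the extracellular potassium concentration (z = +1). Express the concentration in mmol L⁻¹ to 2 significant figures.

Nernst: E = (57.0/1) · log₁₀([out]/[in]), so log₁₀([out]/[in]) = -76.2 × 1 / 57.0 = -1.3368.
[out]/[in] = 10^(-1.3368) = 0.04604.
[out] = 0.04604 × 128 = 5.893 mmol L⁻¹.

5.9 mmol L⁻¹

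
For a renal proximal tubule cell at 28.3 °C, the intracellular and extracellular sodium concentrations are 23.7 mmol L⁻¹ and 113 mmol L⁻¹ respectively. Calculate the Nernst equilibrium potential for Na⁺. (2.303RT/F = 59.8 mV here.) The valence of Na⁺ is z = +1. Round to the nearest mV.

41 mV

E = (59.8/z) · log₁₀([Na⁺]_out/[Na⁺]_in) with z = +1.
= (59.8/1) · log₁₀(113/23.7) = 59.80 · log₁₀(4.768)
= 59.80 · (0.6783) = 40.56 mV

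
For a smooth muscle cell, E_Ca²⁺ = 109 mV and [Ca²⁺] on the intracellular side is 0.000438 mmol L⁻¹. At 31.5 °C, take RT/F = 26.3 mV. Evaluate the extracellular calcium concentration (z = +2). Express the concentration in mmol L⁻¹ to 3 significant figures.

1.74 mmol L⁻¹

Nernst: E = (26.3/2) · ln([out]/[in]), so ln([out]/[in]) = 109.0 × 2 / 26.3 = 8.2890.
[out]/[in] = e^(8.2890) = 3980.
[out] = 3980 × 0.000438 = 1.743 mmol L⁻¹.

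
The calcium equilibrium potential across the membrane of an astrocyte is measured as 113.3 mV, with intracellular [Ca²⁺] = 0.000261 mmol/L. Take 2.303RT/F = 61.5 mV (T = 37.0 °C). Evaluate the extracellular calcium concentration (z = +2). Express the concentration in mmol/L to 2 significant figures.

1.3 mmol/L

Nernst: E = (61.5/2) · log₁₀([out]/[in]), so log₁₀([out]/[in]) = 113.3 × 2 / 61.5 = 3.6846.
[out]/[in] = 10^(3.6846) = 4837.
[out] = 4837 × 0.000261 = 1.262 mmol/L.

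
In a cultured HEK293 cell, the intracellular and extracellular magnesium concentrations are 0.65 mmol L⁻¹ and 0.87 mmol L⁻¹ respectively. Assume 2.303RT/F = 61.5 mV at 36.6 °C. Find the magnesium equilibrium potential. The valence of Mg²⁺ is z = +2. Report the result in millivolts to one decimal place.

3.9 mV

E = (61.5/z) · log₁₀([Mg²⁺]_out/[Mg²⁺]_in) with z = +2.
= (61.5/2) · log₁₀(0.87/0.65) = 30.75 · log₁₀(1.338)
= 30.75 · (0.1266) = 3.89 mV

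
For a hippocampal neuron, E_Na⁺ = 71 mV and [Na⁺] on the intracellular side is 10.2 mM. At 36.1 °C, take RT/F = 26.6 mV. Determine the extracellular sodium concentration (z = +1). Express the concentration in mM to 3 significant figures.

147 mM

Nernst: E = (26.6/1) · ln([out]/[in]), so ln([out]/[in]) = 71.0 × 1 / 26.6 = 2.6692.
[out]/[in] = e^(2.6692) = 14.43.
[out] = 14.43 × 10.2 = 147.2 mM.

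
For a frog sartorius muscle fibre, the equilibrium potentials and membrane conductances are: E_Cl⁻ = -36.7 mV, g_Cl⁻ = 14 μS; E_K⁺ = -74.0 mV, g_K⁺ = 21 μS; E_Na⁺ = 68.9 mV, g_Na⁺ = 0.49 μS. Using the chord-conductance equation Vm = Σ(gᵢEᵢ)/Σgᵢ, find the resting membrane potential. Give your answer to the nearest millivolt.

Σ gᵢEᵢ = 14·(-36.7) + 21·(-74.0) + 0.49·(68.9) = -2034.04
Σ gᵢ = 14 + 21 + 0.49 = 35.49
Vm = -2034.04 / 35.49 = -57.31 mV

-57 mV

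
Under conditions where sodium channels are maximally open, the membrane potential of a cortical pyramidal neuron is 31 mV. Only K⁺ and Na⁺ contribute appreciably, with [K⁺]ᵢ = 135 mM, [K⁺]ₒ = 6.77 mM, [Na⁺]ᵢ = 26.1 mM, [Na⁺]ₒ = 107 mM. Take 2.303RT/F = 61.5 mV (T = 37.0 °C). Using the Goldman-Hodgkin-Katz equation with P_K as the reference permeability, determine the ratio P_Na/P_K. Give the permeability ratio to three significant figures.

17.9

Let α = P_Na/P_K. GHK: Vm = 61.5·log₁₀[(Kₒ + α·Naₒ)/(Kᵢ + α·Naᵢ)].
10^(Vm/61.5) = 10^(31.0/61.5) = 3.192
So 3.192·(Kᵢ + α·Naᵢ) = Kₒ + α·Naₒ → α = (3.192·135.0 − 6.77) / (107.0 − 3.192·26.1)
α = (430.9 − 6.77) / (107.0 − 83.31) = 424.2/23.69 = 17.91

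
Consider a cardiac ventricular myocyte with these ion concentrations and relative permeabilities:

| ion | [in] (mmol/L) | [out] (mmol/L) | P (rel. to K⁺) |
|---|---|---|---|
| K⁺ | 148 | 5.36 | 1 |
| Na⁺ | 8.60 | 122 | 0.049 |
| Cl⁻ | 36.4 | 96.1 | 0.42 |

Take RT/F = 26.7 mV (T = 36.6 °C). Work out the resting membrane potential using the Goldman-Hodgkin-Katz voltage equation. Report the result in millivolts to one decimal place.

-52.3 mV

Vm = 26.7 · ln[(Σ P·[cation]ₒ + Σ P·[anion]ᵢ) / (Σ P·[cation]ᵢ + Σ P·[anion]ₒ)]
Numerator = 1×5.36 + 0.049×122 + 0.42×36.4 = 26.63
Denominator = 1×148 + 0.049×8.60 + 0.42×96.1 = 188.8
Vm = 26.7 · ln(0.14104) = 26.7 × (-1.9587) = -52.30 mV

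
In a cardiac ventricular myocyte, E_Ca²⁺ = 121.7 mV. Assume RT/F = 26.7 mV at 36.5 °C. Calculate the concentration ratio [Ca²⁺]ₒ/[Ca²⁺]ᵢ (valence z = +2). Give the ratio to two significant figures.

ln([out]/[in]) = E·z/(26.7) = 121.7 × 2 / 26.7 = 9.1161
[out]/[in] = e^(9.1161) = 9101

9100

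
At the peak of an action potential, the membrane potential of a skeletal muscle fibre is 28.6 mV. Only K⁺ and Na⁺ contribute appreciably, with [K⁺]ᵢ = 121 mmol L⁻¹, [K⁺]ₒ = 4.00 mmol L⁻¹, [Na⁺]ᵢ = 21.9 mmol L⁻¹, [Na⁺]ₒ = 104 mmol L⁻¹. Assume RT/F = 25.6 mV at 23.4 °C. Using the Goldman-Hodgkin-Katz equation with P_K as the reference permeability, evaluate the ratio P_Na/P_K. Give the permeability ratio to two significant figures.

Let α = P_Na/P_K. GHK: Vm = 25.6·ln[(Kₒ + α·Naₒ)/(Kᵢ + α·Naᵢ)].
e^(Vm/25.6) = e^(28.6/25.6) = 3.0562
So 3.0562·(Kᵢ + α·Naᵢ) = Kₒ + α·Naₒ → α = (3.0562·121.0 − 4.0) / (104.0 − 3.0562·21.9)
α = (369.8 − 4.0) / (104.0 − 66.93) = 365.8/37.07 = 9.868

9.9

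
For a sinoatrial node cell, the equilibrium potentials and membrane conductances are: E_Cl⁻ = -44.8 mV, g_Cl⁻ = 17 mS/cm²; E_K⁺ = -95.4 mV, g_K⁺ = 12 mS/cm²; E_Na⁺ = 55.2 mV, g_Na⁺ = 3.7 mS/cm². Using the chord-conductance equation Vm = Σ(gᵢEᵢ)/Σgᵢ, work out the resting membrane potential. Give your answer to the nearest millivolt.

Σ gᵢEᵢ = 17·(-44.8) + 12·(-95.4) + 3.7·(55.2) = -1702.16
Σ gᵢ = 17 + 12 + 3.7 = 32.7
Vm = -1702.16 / 32.7 = -52.05 mV

-52 mV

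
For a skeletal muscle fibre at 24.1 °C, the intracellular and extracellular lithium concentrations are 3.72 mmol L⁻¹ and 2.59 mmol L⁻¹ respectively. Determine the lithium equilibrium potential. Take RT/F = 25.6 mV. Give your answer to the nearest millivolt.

-9 mV

E = (25.6/z) · ln([Li⁺]_out/[Li⁺]_in) with z = +1.
= (25.6/1) · ln(2.59/3.72) = 25.60 · ln(0.6962)
= 25.60 · (-0.3621) = -9.27 mV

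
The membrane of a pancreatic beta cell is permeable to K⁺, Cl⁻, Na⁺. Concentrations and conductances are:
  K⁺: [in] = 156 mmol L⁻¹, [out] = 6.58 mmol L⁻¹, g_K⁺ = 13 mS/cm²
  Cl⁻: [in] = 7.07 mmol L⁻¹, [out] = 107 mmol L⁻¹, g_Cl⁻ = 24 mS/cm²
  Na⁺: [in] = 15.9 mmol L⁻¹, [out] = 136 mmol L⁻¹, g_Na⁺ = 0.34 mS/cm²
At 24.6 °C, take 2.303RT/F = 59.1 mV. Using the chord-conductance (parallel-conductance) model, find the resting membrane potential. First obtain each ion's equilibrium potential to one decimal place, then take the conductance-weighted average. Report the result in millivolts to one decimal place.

-72.6 mV

E_K⁺ = (59.1/1)·log₁₀(6.58/156) = -81.3 mV
E_Cl⁻ = (59.1/-1)·log₁₀(107/7.07) = -69.7 mV
E_Na⁺ = (59.1/1)·log₁₀(136/15.9) = 55.1 mV
Vm = (Σ gᵢEᵢ)/(Σ gᵢ) = (13·-81.3 + 24·-69.7 + 0.34·55.1) / (13 + 24 + 0.34)
= -2710.97 / 37.34 = -72.60 mV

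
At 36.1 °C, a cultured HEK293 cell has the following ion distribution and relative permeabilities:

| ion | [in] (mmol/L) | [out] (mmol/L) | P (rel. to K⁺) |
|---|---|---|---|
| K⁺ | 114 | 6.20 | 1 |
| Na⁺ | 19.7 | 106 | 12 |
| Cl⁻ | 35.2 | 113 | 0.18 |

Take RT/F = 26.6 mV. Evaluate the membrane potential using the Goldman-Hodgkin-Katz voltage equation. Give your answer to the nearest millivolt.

Vm = 26.6 · ln[(Σ P·[cation]ₒ + Σ P·[anion]ᵢ) / (Σ P·[cation]ᵢ + Σ P·[anion]ₒ)]
Numerator = 1×6.20 + 12×106 + 0.18×35.2 = 1285
Denominator = 1×114 + 12×19.7 + 0.18×113 = 370.7
Vm = 26.6 · ln(3.4648) = 26.6 × (1.2427) = 33.05 mV

33 mV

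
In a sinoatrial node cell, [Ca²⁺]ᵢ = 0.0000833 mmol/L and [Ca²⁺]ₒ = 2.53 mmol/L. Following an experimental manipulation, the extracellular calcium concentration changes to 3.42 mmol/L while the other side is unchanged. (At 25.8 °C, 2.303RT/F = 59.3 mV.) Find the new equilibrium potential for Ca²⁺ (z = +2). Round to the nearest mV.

137 mV

After the shift: [Ca²⁺]_out = 3.42, [Ca²⁺]_in = 0.0000833 mmol/L.
E_new = (59.3/2)·log₁₀(3.42/0.0000833) = 29.65 · (4.6134) = 136.79 mV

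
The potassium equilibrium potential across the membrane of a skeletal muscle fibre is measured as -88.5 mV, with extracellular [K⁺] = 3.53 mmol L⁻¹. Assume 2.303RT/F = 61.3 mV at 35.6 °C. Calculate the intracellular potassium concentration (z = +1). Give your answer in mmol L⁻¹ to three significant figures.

Nernst: E = (61.3/1) · log₁₀([out]/[in]), so log₁₀([out]/[in]) = -88.5 × 1 / 61.3 = -1.4437.
[out]/[in] = 10^(-1.4437) = 0.036.
[in] = 3.53 / 0.036 = 98.06 mmol L⁻¹.

98.1 mmol L⁻¹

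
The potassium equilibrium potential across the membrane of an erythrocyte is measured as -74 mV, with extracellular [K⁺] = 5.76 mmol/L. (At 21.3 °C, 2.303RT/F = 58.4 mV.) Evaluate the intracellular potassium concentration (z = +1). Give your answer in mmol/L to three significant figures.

Nernst: E = (58.4/1) · log₁₀([out]/[in]), so log₁₀([out]/[in]) = -74.0 × 1 / 58.4 = -1.2671.
[out]/[in] = 10^(-1.2671) = 0.05406.
[in] = 5.76 / 0.05406 = 106.5 mmol/L.

107 mmol/L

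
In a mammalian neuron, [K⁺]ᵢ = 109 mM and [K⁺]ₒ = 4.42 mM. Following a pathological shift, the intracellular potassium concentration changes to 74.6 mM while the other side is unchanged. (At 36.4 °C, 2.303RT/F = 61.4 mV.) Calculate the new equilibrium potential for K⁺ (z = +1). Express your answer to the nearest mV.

-75 mV

After the shift: [K⁺]_out = 4.42, [K⁺]_in = 74.6 mM.
E_new = (61.4/1)·log₁₀(4.42/74.6) = 61.40 · (-1.2273) = -75.36 mV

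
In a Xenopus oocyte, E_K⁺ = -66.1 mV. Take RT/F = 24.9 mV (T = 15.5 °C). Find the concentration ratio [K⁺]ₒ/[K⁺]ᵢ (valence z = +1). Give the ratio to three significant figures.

ln([out]/[in]) = E·z/(24.9) = -66.1 × 1 / 24.9 = -2.6546
[out]/[in] = e^(-2.6546) = 0.07033

0.0703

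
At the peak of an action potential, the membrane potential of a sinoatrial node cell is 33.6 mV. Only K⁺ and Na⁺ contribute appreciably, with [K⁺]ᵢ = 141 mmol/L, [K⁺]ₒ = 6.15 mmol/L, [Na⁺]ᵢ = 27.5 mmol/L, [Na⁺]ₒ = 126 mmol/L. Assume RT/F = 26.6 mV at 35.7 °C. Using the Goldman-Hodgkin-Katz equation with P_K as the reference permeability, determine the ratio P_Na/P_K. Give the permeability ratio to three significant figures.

17.1

Let α = P_Na/P_K. GHK: Vm = 26.6·ln[(Kₒ + α·Naₒ)/(Kᵢ + α·Naᵢ)].
e^(Vm/26.6) = e^(33.6/26.6) = 3.5366
So 3.5366·(Kᵢ + α·Naᵢ) = Kₒ + α·Naₒ → α = (3.5366·141.0 − 6.15) / (126.0 − 3.5366·27.5)
α = (498.7 − 6.15) / (126.0 − 97.26) = 492.5/28.74 = 17.13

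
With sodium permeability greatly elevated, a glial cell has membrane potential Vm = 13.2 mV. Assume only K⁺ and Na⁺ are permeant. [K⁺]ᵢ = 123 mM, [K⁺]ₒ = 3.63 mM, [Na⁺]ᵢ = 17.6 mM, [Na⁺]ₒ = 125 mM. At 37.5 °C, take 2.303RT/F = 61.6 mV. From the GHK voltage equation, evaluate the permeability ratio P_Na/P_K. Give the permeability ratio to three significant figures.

Let α = P_Na/P_K. GHK: Vm = 61.6·log₁₀[(Kₒ + α·Naₒ)/(Kᵢ + α·Naᵢ)].
10^(Vm/61.6) = 10^(13.2/61.6) = 1.6379
So 1.6379·(Kᵢ + α·Naᵢ) = Kₒ + α·Naₒ → α = (1.6379·123.0 − 3.63) / (125.0 − 1.6379·17.6)
α = (201.5 − 3.63) / (125.0 − 28.83) = 197.8/96.17 = 2.057

2.06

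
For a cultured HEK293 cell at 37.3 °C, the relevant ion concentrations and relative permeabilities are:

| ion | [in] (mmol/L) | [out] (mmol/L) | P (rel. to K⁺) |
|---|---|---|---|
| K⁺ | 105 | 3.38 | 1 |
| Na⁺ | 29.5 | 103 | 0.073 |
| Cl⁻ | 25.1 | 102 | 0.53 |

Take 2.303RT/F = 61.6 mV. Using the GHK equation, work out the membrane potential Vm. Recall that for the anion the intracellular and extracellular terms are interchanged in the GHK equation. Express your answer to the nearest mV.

-51 mV

Vm = 61.6 · log₁₀[(Σ P·[cation]ₒ + Σ P·[anion]ᵢ) / (Σ P·[cation]ᵢ + Σ P·[anion]ₒ)]
Numerator = 1×3.38 + 0.073×103 + 0.53×25.1 = 24.2
Denominator = 1×105 + 0.073×29.5 + 0.53×102 = 161.2
Vm = 61.6 · log₁₀(0.15012) = 61.6 × (-0.8236) = -50.73 mV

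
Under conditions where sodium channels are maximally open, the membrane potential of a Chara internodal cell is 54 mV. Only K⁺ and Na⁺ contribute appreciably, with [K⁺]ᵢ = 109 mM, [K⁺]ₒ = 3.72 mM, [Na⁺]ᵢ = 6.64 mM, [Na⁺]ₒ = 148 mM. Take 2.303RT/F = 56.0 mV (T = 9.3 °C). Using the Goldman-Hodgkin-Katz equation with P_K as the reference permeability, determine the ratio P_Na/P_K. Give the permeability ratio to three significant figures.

Let α = P_Na/P_K. GHK: Vm = 56.0·log₁₀[(Kₒ + α·Naₒ)/(Kᵢ + α·Naᵢ)].
10^(Vm/56.0) = 10^(54.0/56.0) = 9.2106
So 9.2106·(Kᵢ + α·Naᵢ) = Kₒ + α·Naₒ → α = (9.2106·109.0 − 3.72) / (148.0 − 9.2106·6.64)
α = (1004 − 3.72) / (148.0 − 61.16) = 1000/86.84 = 11.52

11.5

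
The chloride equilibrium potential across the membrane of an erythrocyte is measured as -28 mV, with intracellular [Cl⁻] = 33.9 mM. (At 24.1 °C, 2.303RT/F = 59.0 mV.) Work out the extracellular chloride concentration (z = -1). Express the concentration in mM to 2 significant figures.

Nernst: E = (59.0/-1) · log₁₀([out]/[in]), so log₁₀([out]/[in]) = -28.0 × -1 / 59.0 = 0.4746.
[out]/[in] = 10^(0.4746) = 2.982.
[out] = 2.982 × 33.9 = 101.1 mM.

100 mM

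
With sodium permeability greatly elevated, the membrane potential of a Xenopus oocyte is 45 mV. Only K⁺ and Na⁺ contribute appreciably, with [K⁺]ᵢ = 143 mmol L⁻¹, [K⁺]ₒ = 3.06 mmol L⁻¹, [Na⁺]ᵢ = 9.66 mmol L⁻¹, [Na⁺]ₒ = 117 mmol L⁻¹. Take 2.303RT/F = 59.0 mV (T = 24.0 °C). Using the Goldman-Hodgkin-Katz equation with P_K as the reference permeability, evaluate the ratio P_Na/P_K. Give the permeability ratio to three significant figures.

13.5

Let α = P_Na/P_K. GHK: Vm = 59.0·log₁₀[(Kₒ + α·Naₒ)/(Kᵢ + α·Naᵢ)].
10^(Vm/59.0) = 10^(45.0/59.0) = 5.7904
So 5.7904·(Kᵢ + α·Naᵢ) = Kₒ + α·Naₒ → α = (5.7904·143.0 − 3.06) / (117.0 − 5.7904·9.66)
α = (828 − 3.06) / (117.0 − 55.94) = 825/61.06 = 13.51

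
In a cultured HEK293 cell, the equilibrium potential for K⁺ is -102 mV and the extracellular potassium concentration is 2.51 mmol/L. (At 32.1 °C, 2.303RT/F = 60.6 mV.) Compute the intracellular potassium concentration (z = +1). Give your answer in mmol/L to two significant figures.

120 mmol/L

Nernst: E = (60.6/1) · log₁₀([out]/[in]), so log₁₀([out]/[in]) = -102.0 × 1 / 60.6 = -1.6832.
[out]/[in] = 10^(-1.6832) = 0.02074.
[in] = 2.51 / 0.02074 = 121 mmol/L.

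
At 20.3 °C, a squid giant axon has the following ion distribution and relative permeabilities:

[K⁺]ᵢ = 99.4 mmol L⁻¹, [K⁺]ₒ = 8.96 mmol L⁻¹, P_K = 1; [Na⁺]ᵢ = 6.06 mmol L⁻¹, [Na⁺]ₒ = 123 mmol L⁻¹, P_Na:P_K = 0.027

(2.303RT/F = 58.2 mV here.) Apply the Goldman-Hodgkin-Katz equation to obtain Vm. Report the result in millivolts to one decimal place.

Vm = 58.2 · log₁₀[(Σ P·[cation]ₒ + Σ P·[anion]ᵢ) / (Σ P·[cation]ᵢ + Σ P·[anion]ₒ)]
Numerator = 1×8.96 + 0.027×123 = 12.28
Denominator = 1×99.4 + 0.027×6.06 = 99.56
Vm = 58.2 · log₁₀(0.12335) = 58.2 × (-0.9089) = -52.90 mV

-52.9 mV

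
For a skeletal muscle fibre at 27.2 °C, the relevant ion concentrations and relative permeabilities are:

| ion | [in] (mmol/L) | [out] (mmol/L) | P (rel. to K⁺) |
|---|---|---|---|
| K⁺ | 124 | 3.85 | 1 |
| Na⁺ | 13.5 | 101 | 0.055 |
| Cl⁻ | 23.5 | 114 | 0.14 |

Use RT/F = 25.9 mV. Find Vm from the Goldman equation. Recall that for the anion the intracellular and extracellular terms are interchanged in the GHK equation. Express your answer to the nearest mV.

Vm = 25.9 · ln[(Σ P·[cation]ₒ + Σ P·[anion]ᵢ) / (Σ P·[cation]ᵢ + Σ P·[anion]ₒ)]
Numerator = 1×3.85 + 0.055×101 + 0.14×23.5 = 12.7
Denominator = 1×124 + 0.055×13.5 + 0.14×114 = 140.7
Vm = 25.9 · ln(0.090226) = 25.9 × (-2.4054) = -62.30 mV

-62 mV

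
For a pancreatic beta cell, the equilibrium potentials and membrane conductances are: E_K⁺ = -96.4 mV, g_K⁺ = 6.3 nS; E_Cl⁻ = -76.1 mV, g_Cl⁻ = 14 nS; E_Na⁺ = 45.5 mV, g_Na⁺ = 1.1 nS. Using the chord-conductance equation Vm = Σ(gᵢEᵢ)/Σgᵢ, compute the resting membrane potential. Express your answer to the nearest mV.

Σ gᵢEᵢ = 6.3·(-96.4) + 14·(-76.1) + 1.1·(45.5) = -1622.67
Σ gᵢ = 6.3 + 14 + 1.1 = 21.4
Vm = -1622.67 / 21.4 = -75.83 mV

-76 mV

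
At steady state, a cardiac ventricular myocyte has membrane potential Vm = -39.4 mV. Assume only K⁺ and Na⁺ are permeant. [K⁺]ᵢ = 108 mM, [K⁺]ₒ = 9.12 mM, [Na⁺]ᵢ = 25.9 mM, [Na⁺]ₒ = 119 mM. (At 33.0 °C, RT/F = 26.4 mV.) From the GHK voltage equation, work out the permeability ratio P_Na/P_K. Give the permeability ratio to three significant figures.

Let α = P_Na/P_K. GHK: Vm = 26.4·ln[(Kₒ + α·Naₒ)/(Kᵢ + α·Naᵢ)].
e^(Vm/26.4) = e^(-39.4/26.4) = 0.22483
So 0.22483·(Kᵢ + α·Naᵢ) = Kₒ + α·Naₒ → α = (0.22483·108.0 − 9.12) / (119.0 − 0.22483·25.9)
α = (24.28 − 9.12) / (119.0 − 5.823) = 15.16/113.2 = 0.134

0.134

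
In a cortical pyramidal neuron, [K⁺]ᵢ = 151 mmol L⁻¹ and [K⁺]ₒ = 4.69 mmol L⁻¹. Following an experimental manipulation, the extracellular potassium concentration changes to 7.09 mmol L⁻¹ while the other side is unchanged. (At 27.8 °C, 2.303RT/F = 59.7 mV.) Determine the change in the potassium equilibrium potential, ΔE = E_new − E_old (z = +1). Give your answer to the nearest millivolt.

11 mV

E_old = (59.7/1)·log₁₀(4.69/151) = -90.02 mV
E_new = (59.7/1)·log₁₀(7.09/151) = -79.30 mV
ΔE = -79.30 − (-90.02) = 10.71 mV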